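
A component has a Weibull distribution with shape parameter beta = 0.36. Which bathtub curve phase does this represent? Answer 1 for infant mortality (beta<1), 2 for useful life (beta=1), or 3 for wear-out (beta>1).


beta = 0.36
Compare beta to 1:
beta < 1 => infant mortality (phase 1)
beta = 1 => useful life (phase 2)
beta > 1 => wear-out (phase 3)
Since beta = 0.36, this is infant mortality (decreasing failure rate)
Phase = 1

1


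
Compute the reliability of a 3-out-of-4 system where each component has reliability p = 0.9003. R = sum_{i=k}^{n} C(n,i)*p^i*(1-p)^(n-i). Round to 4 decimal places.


k = 3, n = 4, p = 0.9003
i=3: C(4,3)=4 * 0.9003^3 * 0.0997^1 = 0.291
i=4: C(4,4)=1 * 0.9003^4 * 0.0997^0 = 0.657
R = sum of terms = 0.948

0.948


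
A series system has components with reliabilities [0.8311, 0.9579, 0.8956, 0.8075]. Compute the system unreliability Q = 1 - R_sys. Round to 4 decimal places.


Components: [0.8311, 0.9579, 0.8956, 0.8075]
After component 1: product = 0.8311
After component 2: product = 0.7961
After component 3: product = 0.713
After component 4: product = 0.5757
R_sys = 0.5757
Q = 1 - 0.5757 = 0.4243

0.4243


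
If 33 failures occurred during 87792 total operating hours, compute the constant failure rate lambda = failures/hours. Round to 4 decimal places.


failures = 33
total_hours = 87792
lambda = 33 / 87792
lambda = 0.0004

0.0004


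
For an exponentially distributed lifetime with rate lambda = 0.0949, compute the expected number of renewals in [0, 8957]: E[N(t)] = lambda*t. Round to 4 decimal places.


lambda = 0.0949
t = 8957
E[N(t)] = lambda * t
E[N(t)] = 0.0949 * 8957
E[N(t)] = 850.0193

850.0193


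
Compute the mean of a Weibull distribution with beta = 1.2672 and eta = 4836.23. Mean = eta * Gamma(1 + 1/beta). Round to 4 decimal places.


beta = 1.2672, eta = 4836.23
1/beta = 0.7891
1 + 1/beta = 1.7891
Gamma(1.7891) = 0.9285
Mean = 4836.23 * 0.9285
Mean = 4490.664

4490.664


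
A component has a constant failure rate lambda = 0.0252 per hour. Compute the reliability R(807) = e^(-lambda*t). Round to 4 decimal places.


lambda = 0.0252
t = 807
lambda * t = 20.3364
R(t) = e^(-20.3364)
R(t) = 0.0

0.0


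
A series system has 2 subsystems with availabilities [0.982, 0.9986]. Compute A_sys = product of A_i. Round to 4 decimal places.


Subsystems: [0.982, 0.9986]
After subsystem 1 (A=0.982): product = 0.982
After subsystem 2 (A=0.9986): product = 0.9806
A_sys = 0.9806

0.9806


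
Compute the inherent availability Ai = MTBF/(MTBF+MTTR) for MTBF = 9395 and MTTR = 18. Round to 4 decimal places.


MTBF = 9395
MTTR = 18
MTBF + MTTR = 9413
Ai = 9395 / 9413
Ai = 0.9981

0.9981


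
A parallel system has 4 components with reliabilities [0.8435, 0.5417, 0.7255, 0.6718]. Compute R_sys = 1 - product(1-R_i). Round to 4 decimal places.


Components: [0.8435, 0.5417, 0.7255, 0.6718]
(1 - 0.8435) = 0.1565, running product = 0.1565
(1 - 0.5417) = 0.4583, running product = 0.0717
(1 - 0.7255) = 0.2745, running product = 0.0197
(1 - 0.6718) = 0.3282, running product = 0.0065
Product of (1-R_i) = 0.0065
R_sys = 1 - 0.0065 = 0.9935

0.9935


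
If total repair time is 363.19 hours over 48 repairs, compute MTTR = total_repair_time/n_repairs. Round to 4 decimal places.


total_repair_time = 363.19
n_repairs = 48
MTTR = 363.19 / 48
MTTR = 7.5665

7.5665


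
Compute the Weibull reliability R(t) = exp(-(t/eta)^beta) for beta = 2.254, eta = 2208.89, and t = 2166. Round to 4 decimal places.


beta = 2.254, eta = 2208.89, t = 2166
t/eta = 2166 / 2208.89 = 0.9806
(t/eta)^beta = 0.9806^2.254 = 0.9568
R(t) = exp(-0.9568)
R(t) = 0.3841

0.3841


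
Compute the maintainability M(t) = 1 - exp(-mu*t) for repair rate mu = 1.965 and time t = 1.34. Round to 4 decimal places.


mu = 1.965, t = 1.34
mu * t = 1.965 * 1.34 = 2.6331
exp(-2.6331) = 0.0719
M(t) = 1 - 0.0719
M(t) = 0.9281

0.9281


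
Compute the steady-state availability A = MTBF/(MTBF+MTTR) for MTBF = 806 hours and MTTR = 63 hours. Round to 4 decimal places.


MTBF = 806
MTTR = 63
MTBF + MTTR = 869
A = 806 / 869
A = 0.9275

0.9275


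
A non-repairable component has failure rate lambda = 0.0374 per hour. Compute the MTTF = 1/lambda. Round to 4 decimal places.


lambda = 0.0374
MTTF = 1 / 0.0374
MTTF = 26.738

26.738


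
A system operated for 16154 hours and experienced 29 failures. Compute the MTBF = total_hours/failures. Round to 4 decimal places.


total_hours = 16154
failures = 29
MTBF = 16154 / 29
MTBF = 557.0345

557.0345


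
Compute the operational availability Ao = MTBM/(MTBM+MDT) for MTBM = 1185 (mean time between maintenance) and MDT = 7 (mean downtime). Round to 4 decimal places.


MTBM = 1185
MDT = 7
MTBM + MDT = 1192
Ao = 1185 / 1192
Ao = 0.9941

0.9941


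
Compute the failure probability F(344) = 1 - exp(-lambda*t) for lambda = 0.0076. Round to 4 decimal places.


lambda = 0.0076, t = 344
lambda * t = 2.6144
exp(-2.6144) = 0.0732
F(t) = 1 - 0.0732
F(t) = 0.9268

0.9268


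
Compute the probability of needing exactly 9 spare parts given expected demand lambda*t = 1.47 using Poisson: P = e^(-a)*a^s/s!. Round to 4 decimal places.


a = 1.47, s = 9
e^(-a) = e^(-1.47) = 0.2299
a^s = 1.47^9 = 32.0521
s! = 362880
P = 0.2299 * 32.0521 / 362880
P = 0.0

0.0


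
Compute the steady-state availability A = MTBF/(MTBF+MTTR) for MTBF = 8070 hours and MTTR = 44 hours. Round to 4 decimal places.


MTBF = 8070
MTTR = 44
MTBF + MTTR = 8114
A = 8070 / 8114
A = 0.9946

0.9946


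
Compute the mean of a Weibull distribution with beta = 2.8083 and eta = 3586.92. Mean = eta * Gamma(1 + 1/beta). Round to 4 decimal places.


beta = 2.8083, eta = 3586.92
1/beta = 0.3561
1 + 1/beta = 1.3561
Gamma(1.3561) = 0.8906
Mean = 3586.92 * 0.8906
Mean = 3194.3365

3194.3365


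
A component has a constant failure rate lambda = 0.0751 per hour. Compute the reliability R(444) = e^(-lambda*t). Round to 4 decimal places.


lambda = 0.0751
t = 444
lambda * t = 33.3444
R(t) = e^(-33.3444)
R(t) = 0.0

0.0


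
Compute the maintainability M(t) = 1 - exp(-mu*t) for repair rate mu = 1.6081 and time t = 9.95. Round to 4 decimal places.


mu = 1.6081, t = 9.95
mu * t = 1.6081 * 9.95 = 16.0006
exp(-16.0006) = 0.0
M(t) = 1 - 0.0
M(t) = 1.0

1.0


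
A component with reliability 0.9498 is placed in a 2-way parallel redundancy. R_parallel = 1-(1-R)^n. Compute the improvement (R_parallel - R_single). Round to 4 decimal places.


R_single = 0.9498, n = 2
1 - R_single = 0.0502
(1 - R_single)^n = 0.0502^2 = 0.0025
R_parallel = 1 - 0.0025 = 0.9975
Improvement = 0.9975 - 0.9498
Improvement = 0.0477

0.0477


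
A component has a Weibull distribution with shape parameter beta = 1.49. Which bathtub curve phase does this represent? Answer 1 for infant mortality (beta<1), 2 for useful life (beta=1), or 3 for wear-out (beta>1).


beta = 1.49
Compare beta to 1:
beta < 1 => infant mortality (phase 1)
beta = 1 => useful life (phase 2)
beta > 1 => wear-out (phase 3)
Since beta = 1.49, this is wear-out (increasing failure rate)
Phase = 3

3


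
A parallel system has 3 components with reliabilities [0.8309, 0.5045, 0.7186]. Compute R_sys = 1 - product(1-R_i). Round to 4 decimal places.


Components: [0.8309, 0.5045, 0.7186]
(1 - 0.8309) = 0.1691, running product = 0.1691
(1 - 0.5045) = 0.4955, running product = 0.0838
(1 - 0.7186) = 0.2814, running product = 0.0236
Product of (1-R_i) = 0.0236
R_sys = 1 - 0.0236 = 0.9764

0.9764


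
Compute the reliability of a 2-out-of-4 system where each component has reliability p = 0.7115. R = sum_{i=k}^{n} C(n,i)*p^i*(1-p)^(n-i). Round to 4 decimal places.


k = 2, n = 4, p = 0.7115
i=2: C(4,2)=6 * 0.7115^2 * 0.2885^2 = 0.2528
i=3: C(4,3)=4 * 0.7115^3 * 0.2885^1 = 0.4157
i=4: C(4,4)=1 * 0.7115^4 * 0.2885^0 = 0.2563
R = sum of terms = 0.9247

0.9247


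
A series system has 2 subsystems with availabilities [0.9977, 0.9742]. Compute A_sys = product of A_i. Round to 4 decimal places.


Subsystems: [0.9977, 0.9742]
After subsystem 1 (A=0.9977): product = 0.9977
After subsystem 2 (A=0.9742): product = 0.972
A_sys = 0.972

0.972


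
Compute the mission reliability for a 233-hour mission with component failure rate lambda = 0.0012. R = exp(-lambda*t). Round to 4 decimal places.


lambda = 0.0012
mission_time = 233
lambda * t = 0.0012 * 233 = 0.2796
R = exp(-0.2796)
R = 0.7561

0.7561


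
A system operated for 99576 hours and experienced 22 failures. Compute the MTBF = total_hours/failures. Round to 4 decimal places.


total_hours = 99576
failures = 22
MTBF = 99576 / 22
MTBF = 4526.1818

4526.1818


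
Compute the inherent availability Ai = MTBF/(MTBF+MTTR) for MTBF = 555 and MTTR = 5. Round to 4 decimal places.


MTBF = 555
MTTR = 5
MTBF + MTTR = 560
Ai = 555 / 560
Ai = 0.9911

0.9911


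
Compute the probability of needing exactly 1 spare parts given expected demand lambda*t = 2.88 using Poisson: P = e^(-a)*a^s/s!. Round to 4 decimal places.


a = 2.88, s = 1
e^(-a) = e^(-2.88) = 0.0561
a^s = 2.88^1 = 2.88
s! = 1
P = 0.0561 * 2.88 / 1
P = 0.1617

0.1617


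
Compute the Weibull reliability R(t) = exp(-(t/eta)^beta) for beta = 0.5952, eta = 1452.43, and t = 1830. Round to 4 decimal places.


beta = 0.5952, eta = 1452.43, t = 1830
t/eta = 1830 / 1452.43 = 1.26
(t/eta)^beta = 1.26^0.5952 = 1.1474
R(t) = exp(-1.1474)
R(t) = 0.3174

0.3174


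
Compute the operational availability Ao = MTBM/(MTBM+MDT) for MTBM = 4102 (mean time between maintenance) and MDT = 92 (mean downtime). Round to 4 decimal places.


MTBM = 4102
MDT = 92
MTBM + MDT = 4194
Ao = 4102 / 4194
Ao = 0.9781

0.9781


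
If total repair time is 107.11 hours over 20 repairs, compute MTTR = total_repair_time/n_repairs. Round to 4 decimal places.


total_repair_time = 107.11
n_repairs = 20
MTTR = 107.11 / 20
MTTR = 5.3555

5.3555


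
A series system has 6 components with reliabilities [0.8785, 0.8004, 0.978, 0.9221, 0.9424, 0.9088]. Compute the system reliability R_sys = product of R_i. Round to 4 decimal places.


Components: [0.8785, 0.8004, 0.978, 0.9221, 0.9424, 0.9088]
After component 1 (R=0.8785): product = 0.8785
After component 2 (R=0.8004): product = 0.7032
After component 3 (R=0.978): product = 0.6877
After component 4 (R=0.9221): product = 0.6341
After component 5 (R=0.9424): product = 0.5976
After component 6 (R=0.9088): product = 0.5431
R_sys = 0.5431

0.5431


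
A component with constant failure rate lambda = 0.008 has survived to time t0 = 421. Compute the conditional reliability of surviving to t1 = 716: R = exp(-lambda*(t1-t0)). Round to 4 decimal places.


lambda = 0.008
t0 = 421, t1 = 716
t1 - t0 = 295
lambda * (t1-t0) = 0.008 * 295 = 2.36
R = exp(-2.36)
R = 0.0944

0.0944


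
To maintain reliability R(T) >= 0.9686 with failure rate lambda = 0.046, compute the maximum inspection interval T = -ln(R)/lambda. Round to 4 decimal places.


R_target = 0.9686
lambda = 0.046
-ln(0.9686) = 0.0319
T = 0.0319 / 0.046
T = 0.6936

0.6936


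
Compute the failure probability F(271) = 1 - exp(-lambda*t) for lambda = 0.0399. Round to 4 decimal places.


lambda = 0.0399, t = 271
lambda * t = 10.8129
exp(-10.8129) = 0.0
F(t) = 1 - 0.0
F(t) = 1.0

1.0


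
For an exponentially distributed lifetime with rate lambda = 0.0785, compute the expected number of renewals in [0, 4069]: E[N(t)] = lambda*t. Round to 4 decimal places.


lambda = 0.0785
t = 4069
E[N(t)] = lambda * t
E[N(t)] = 0.0785 * 4069
E[N(t)] = 319.4165

319.4165


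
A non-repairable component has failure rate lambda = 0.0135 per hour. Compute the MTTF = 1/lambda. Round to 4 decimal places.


lambda = 0.0135
MTTF = 1 / 0.0135
MTTF = 74.0741

74.0741


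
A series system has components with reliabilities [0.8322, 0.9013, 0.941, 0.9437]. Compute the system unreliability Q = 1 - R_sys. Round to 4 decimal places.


Components: [0.8322, 0.9013, 0.941, 0.9437]
After component 1: product = 0.8322
After component 2: product = 0.7501
After component 3: product = 0.7058
After component 4: product = 0.6661
R_sys = 0.6661
Q = 1 - 0.6661 = 0.3339

0.3339


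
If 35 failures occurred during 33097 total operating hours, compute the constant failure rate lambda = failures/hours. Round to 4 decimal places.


failures = 35
total_hours = 33097
lambda = 35 / 33097
lambda = 0.0011

0.0011


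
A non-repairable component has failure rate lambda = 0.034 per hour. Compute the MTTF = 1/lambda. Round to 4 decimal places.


lambda = 0.034
MTTF = 1 / 0.034
MTTF = 29.4118

29.4118


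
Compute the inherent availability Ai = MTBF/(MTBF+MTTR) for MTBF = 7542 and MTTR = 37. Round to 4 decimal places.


MTBF = 7542
MTTR = 37
MTBF + MTTR = 7579
Ai = 7542 / 7579
Ai = 0.9951

0.9951


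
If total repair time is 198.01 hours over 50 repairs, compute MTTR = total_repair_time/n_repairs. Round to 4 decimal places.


total_repair_time = 198.01
n_repairs = 50
MTTR = 198.01 / 50
MTTR = 3.9602

3.9602


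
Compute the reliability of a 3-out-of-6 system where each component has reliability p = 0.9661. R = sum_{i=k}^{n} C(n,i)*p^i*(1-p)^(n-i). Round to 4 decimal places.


k = 3, n = 6, p = 0.9661
i=3: C(6,3)=20 * 0.9661^3 * 0.0339^3 = 0.0007
i=4: C(6,4)=15 * 0.9661^4 * 0.0339^2 = 0.015
i=5: C(6,5)=6 * 0.9661^5 * 0.0339^1 = 0.1712
i=6: C(6,6)=1 * 0.9661^6 * 0.0339^0 = 0.8131
R = sum of terms = 1.0

1.0


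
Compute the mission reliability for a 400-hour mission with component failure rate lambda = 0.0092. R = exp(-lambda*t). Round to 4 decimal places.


lambda = 0.0092
mission_time = 400
lambda * t = 0.0092 * 400 = 3.68
R = exp(-3.68)
R = 0.0252

0.0252


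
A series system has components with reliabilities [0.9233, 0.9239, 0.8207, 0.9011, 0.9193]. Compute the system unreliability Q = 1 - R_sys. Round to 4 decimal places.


Components: [0.9233, 0.9239, 0.8207, 0.9011, 0.9193]
After component 1: product = 0.9233
After component 2: product = 0.853
After component 3: product = 0.7001
After component 4: product = 0.6308
After component 5: product = 0.5799
R_sys = 0.5799
Q = 1 - 0.5799 = 0.4201

0.4201


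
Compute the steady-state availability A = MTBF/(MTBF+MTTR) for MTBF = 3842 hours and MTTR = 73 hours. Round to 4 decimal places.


MTBF = 3842
MTTR = 73
MTBF + MTTR = 3915
A = 3842 / 3915
A = 0.9814

0.9814


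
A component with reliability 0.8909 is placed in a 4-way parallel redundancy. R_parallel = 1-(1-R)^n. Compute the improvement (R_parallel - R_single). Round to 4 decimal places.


R_single = 0.8909, n = 4
1 - R_single = 0.1091
(1 - R_single)^n = 0.1091^4 = 0.0001
R_parallel = 1 - 0.0001 = 0.9999
Improvement = 0.9999 - 0.8909
Improvement = 0.109

0.109


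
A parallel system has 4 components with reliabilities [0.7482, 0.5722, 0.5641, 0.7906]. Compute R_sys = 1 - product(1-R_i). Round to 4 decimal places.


Components: [0.7482, 0.5722, 0.5641, 0.7906]
(1 - 0.7482) = 0.2518, running product = 0.2518
(1 - 0.5722) = 0.4278, running product = 0.1077
(1 - 0.5641) = 0.4359, running product = 0.047
(1 - 0.7906) = 0.2094, running product = 0.0098
Product of (1-R_i) = 0.0098
R_sys = 1 - 0.0098 = 0.9902

0.9902


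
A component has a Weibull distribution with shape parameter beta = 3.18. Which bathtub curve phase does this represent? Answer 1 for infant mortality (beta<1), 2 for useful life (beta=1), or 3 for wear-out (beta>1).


beta = 3.18
Compare beta to 1:
beta < 1 => infant mortality (phase 1)
beta = 1 => useful life (phase 2)
beta > 1 => wear-out (phase 3)
Since beta = 3.18, this is wear-out (increasing failure rate)
Phase = 3

3


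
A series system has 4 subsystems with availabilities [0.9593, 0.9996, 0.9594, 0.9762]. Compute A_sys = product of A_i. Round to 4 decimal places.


Subsystems: [0.9593, 0.9996, 0.9594, 0.9762]
After subsystem 1 (A=0.9593): product = 0.9593
After subsystem 2 (A=0.9996): product = 0.9589
After subsystem 3 (A=0.9594): product = 0.92
After subsystem 4 (A=0.9762): product = 0.8981
A_sys = 0.8981

0.8981


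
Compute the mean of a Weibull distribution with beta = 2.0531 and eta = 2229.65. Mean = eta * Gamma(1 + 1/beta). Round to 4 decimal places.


beta = 2.0531, eta = 2229.65
1/beta = 0.4871
1 + 1/beta = 1.4871
Gamma(1.4871) = 0.8859
Mean = 2229.65 * 0.8859
Mean = 1975.1986

1975.1986


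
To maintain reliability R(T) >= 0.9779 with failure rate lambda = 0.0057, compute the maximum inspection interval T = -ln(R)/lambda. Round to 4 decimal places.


R_target = 0.9779
lambda = 0.0057
-ln(0.9779) = 0.0223
T = 0.0223 / 0.0057
T = 3.9207

3.9207


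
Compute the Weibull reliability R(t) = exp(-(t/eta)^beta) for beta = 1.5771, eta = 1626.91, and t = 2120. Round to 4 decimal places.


beta = 1.5771, eta = 1626.91, t = 2120
t/eta = 2120 / 1626.91 = 1.3031
(t/eta)^beta = 1.3031^1.5771 = 1.5182
R(t) = exp(-1.5182)
R(t) = 0.2191

0.2191


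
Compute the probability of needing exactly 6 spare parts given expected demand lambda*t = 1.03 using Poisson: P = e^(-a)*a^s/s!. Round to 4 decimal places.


a = 1.03, s = 6
e^(-a) = e^(-1.03) = 0.357
a^s = 1.03^6 = 1.1941
s! = 720
P = 0.357 * 1.1941 / 720
P = 0.0006

0.0006


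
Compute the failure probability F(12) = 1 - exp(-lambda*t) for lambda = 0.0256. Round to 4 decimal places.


lambda = 0.0256, t = 12
lambda * t = 0.3072
exp(-0.3072) = 0.7355
F(t) = 1 - 0.7355
F(t) = 0.2645

0.2645


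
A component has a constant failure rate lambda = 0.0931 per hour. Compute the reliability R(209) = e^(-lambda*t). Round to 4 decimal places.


lambda = 0.0931
t = 209
lambda * t = 19.4579
R(t) = e^(-19.4579)
R(t) = 0.0

0.0


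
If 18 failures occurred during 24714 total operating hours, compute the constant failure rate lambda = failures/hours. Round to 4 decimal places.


failures = 18
total_hours = 24714
lambda = 18 / 24714
lambda = 0.0007

0.0007


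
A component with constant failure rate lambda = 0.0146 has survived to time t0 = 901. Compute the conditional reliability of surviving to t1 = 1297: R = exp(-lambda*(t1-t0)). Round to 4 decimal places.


lambda = 0.0146
t0 = 901, t1 = 1297
t1 - t0 = 396
lambda * (t1-t0) = 0.0146 * 396 = 5.7816
R = exp(-5.7816)
R = 0.0031

0.0031


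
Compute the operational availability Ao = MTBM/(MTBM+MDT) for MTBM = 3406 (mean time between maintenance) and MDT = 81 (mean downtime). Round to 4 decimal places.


MTBM = 3406
MDT = 81
MTBM + MDT = 3487
Ao = 3406 / 3487
Ao = 0.9768

0.9768


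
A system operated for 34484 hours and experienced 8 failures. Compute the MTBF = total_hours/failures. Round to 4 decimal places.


total_hours = 34484
failures = 8
MTBF = 34484 / 8
MTBF = 4310.5

4310.5


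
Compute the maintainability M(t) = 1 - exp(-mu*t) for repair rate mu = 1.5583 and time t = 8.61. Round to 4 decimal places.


mu = 1.5583, t = 8.61
mu * t = 1.5583 * 8.61 = 13.417
exp(-13.417) = 0.0
M(t) = 1 - 0.0
M(t) = 1.0

1.0


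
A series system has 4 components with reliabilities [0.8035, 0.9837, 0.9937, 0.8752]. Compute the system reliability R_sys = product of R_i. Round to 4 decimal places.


Components: [0.8035, 0.9837, 0.9937, 0.8752]
After component 1 (R=0.8035): product = 0.8035
After component 2 (R=0.9837): product = 0.7904
After component 3 (R=0.9937): product = 0.7854
After component 4 (R=0.8752): product = 0.6874
R_sys = 0.6874

0.6874


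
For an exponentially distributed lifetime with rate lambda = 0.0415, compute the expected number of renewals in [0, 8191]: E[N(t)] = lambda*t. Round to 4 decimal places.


lambda = 0.0415
t = 8191
E[N(t)] = lambda * t
E[N(t)] = 0.0415 * 8191
E[N(t)] = 339.9265

339.9265


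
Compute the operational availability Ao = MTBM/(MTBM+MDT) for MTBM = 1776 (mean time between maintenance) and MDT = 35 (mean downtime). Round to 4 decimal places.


MTBM = 1776
MDT = 35
MTBM + MDT = 1811
Ao = 1776 / 1811
Ao = 0.9807

0.9807


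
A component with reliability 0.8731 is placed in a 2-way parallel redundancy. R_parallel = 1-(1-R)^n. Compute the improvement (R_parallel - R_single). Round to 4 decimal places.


R_single = 0.8731, n = 2
1 - R_single = 0.1269
(1 - R_single)^n = 0.1269^2 = 0.0161
R_parallel = 1 - 0.0161 = 0.9839
Improvement = 0.9839 - 0.8731
Improvement = 0.1108

0.1108


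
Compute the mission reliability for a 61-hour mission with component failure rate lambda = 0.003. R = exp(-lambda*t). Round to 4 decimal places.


lambda = 0.003
mission_time = 61
lambda * t = 0.003 * 61 = 0.183
R = exp(-0.183)
R = 0.8328

0.8328


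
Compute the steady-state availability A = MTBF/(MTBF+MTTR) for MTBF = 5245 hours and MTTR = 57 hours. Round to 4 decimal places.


MTBF = 5245
MTTR = 57
MTBF + MTTR = 5302
A = 5245 / 5302
A = 0.9892

0.9892


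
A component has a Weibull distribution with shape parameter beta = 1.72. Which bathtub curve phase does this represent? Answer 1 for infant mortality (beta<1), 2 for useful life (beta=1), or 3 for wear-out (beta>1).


beta = 1.72
Compare beta to 1:
beta < 1 => infant mortality (phase 1)
beta = 1 => useful life (phase 2)
beta > 1 => wear-out (phase 3)
Since beta = 1.72, this is wear-out (increasing failure rate)
Phase = 3

3


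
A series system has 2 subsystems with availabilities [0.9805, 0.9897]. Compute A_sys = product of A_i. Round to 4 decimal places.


Subsystems: [0.9805, 0.9897]
After subsystem 1 (A=0.9805): product = 0.9805
After subsystem 2 (A=0.9897): product = 0.9704
A_sys = 0.9704

0.9704


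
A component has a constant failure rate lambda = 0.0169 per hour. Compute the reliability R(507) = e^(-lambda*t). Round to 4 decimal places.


lambda = 0.0169
t = 507
lambda * t = 8.5683
R(t) = e^(-8.5683)
R(t) = 0.0002

0.0002


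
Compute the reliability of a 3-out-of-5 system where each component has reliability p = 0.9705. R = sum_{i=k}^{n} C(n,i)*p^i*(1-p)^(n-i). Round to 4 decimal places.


k = 3, n = 5, p = 0.9705
i=3: C(5,3)=10 * 0.9705^3 * 0.0295^2 = 0.008
i=4: C(5,4)=5 * 0.9705^4 * 0.0295^1 = 0.1309
i=5: C(5,5)=1 * 0.9705^5 * 0.0295^0 = 0.8609
R = sum of terms = 0.9998

0.9998


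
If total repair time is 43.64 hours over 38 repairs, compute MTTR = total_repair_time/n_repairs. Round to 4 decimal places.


total_repair_time = 43.64
n_repairs = 38
MTTR = 43.64 / 38
MTTR = 1.1484

1.1484


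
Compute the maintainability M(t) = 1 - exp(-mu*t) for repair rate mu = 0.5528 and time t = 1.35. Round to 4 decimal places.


mu = 0.5528, t = 1.35
mu * t = 0.5528 * 1.35 = 0.7463
exp(-0.7463) = 0.4741
M(t) = 1 - 0.4741
M(t) = 0.5259

0.5259


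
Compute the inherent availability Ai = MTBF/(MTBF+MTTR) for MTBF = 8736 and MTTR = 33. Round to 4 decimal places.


MTBF = 8736
MTTR = 33
MTBF + MTTR = 8769
Ai = 8736 / 8769
Ai = 0.9962

0.9962


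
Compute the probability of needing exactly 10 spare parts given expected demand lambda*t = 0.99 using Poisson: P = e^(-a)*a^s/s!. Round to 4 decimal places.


a = 0.99, s = 10
e^(-a) = e^(-0.99) = 0.3716
a^s = 0.99^10 = 0.9044
s! = 3628800
P = 0.3716 * 0.9044 / 3628800
P = 0.0

0.0


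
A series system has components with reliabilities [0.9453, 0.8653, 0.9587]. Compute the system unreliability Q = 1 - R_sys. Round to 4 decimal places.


Components: [0.9453, 0.8653, 0.9587]
After component 1: product = 0.9453
After component 2: product = 0.818
After component 3: product = 0.7842
R_sys = 0.7842
Q = 1 - 0.7842 = 0.2158

0.2158


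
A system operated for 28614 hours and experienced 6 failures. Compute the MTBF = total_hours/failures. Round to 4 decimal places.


total_hours = 28614
failures = 6
MTBF = 28614 / 6
MTBF = 4769.0

4769.0


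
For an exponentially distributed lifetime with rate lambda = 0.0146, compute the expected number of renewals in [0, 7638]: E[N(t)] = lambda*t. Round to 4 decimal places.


lambda = 0.0146
t = 7638
E[N(t)] = lambda * t
E[N(t)] = 0.0146 * 7638
E[N(t)] = 111.5148

111.5148


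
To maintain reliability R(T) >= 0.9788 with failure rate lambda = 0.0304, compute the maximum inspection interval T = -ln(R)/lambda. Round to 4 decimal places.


R_target = 0.9788
lambda = 0.0304
-ln(0.9788) = 0.0214
T = 0.0214 / 0.0304
T = 0.7049

0.7049


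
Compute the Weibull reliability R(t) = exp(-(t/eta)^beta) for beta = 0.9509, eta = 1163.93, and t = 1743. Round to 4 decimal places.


beta = 0.9509, eta = 1163.93, t = 1743
t/eta = 1743 / 1163.93 = 1.4975
(t/eta)^beta = 1.4975^0.9509 = 1.4681
R(t) = exp(-1.4681)
R(t) = 0.2304

0.2304


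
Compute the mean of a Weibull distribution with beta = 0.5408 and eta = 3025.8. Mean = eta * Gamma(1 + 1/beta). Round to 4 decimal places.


beta = 0.5408, eta = 3025.8
1/beta = 1.8491
1 + 1/beta = 2.8491
Gamma(2.8491) = 1.748
Mean = 3025.8 * 1.748
Mean = 5289.2299

5289.2299


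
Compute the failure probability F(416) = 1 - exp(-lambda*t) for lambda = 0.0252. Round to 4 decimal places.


lambda = 0.0252, t = 416
lambda * t = 10.4832
exp(-10.4832) = 0.0
F(t) = 1 - 0.0
F(t) = 1.0

1.0


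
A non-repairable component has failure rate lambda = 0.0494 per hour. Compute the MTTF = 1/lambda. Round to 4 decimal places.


lambda = 0.0494
MTTF = 1 / 0.0494
MTTF = 20.2429

20.2429


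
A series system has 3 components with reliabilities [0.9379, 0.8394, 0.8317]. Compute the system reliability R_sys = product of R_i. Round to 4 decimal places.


Components: [0.9379, 0.8394, 0.8317]
After component 1 (R=0.9379): product = 0.9379
After component 2 (R=0.8394): product = 0.7873
After component 3 (R=0.8317): product = 0.6548
R_sys = 0.6548

0.6548


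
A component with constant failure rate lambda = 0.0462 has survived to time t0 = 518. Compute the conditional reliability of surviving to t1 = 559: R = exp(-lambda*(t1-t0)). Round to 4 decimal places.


lambda = 0.0462
t0 = 518, t1 = 559
t1 - t0 = 41
lambda * (t1-t0) = 0.0462 * 41 = 1.8942
R = exp(-1.8942)
R = 0.1504

0.1504


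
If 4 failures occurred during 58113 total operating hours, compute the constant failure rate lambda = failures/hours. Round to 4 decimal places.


failures = 4
total_hours = 58113
lambda = 4 / 58113
lambda = 0.0001

0.0001


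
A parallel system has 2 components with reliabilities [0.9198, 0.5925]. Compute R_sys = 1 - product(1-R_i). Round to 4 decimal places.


Components: [0.9198, 0.5925]
(1 - 0.9198) = 0.0802, running product = 0.0802
(1 - 0.5925) = 0.4075, running product = 0.0327
Product of (1-R_i) = 0.0327
R_sys = 1 - 0.0327 = 0.9673

0.9673


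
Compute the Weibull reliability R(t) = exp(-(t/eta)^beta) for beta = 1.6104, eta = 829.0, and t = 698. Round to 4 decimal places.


beta = 1.6104, eta = 829.0, t = 698
t/eta = 698 / 829.0 = 0.842
(t/eta)^beta = 0.842^1.6104 = 0.7581
R(t) = exp(-0.7581)
R(t) = 0.4686

0.4686


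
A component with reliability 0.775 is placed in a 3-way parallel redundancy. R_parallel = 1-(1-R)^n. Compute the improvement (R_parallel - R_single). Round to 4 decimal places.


R_single = 0.775, n = 3
1 - R_single = 0.225
(1 - R_single)^n = 0.225^3 = 0.0114
R_parallel = 1 - 0.0114 = 0.9886
Improvement = 0.9886 - 0.775
Improvement = 0.2136

0.2136


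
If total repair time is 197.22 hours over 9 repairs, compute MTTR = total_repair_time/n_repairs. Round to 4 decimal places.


total_repair_time = 197.22
n_repairs = 9
MTTR = 197.22 / 9
MTTR = 21.9133

21.9133


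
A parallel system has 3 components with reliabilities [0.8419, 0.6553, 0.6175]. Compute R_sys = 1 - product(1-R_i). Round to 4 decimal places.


Components: [0.8419, 0.6553, 0.6175]
(1 - 0.8419) = 0.1581, running product = 0.1581
(1 - 0.6553) = 0.3447, running product = 0.0545
(1 - 0.6175) = 0.3825, running product = 0.0208
Product of (1-R_i) = 0.0208
R_sys = 1 - 0.0208 = 0.9792

0.9792


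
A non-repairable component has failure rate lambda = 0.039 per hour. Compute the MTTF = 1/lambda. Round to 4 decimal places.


lambda = 0.039
MTTF = 1 / 0.039
MTTF = 25.641

25.641


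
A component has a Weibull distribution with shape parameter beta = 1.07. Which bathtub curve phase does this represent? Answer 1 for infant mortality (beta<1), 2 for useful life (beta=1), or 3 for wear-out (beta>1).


beta = 1.07
Compare beta to 1:
beta < 1 => infant mortality (phase 1)
beta = 1 => useful life (phase 2)
beta > 1 => wear-out (phase 3)
Since beta = 1.07, this is wear-out (increasing failure rate)
Phase = 3

3


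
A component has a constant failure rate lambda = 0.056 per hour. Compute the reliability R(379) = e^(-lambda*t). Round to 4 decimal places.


lambda = 0.056
t = 379
lambda * t = 21.224
R(t) = e^(-21.224)
R(t) = 0.0

0.0


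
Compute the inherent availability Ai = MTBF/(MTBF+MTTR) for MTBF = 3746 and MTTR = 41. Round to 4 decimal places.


MTBF = 3746
MTTR = 41
MTBF + MTTR = 3787
Ai = 3746 / 3787
Ai = 0.9892

0.9892


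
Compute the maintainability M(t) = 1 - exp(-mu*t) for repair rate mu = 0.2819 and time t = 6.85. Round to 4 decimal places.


mu = 0.2819, t = 6.85
mu * t = 0.2819 * 6.85 = 1.931
exp(-1.931) = 0.145
M(t) = 1 - 0.145
M(t) = 0.855

0.855


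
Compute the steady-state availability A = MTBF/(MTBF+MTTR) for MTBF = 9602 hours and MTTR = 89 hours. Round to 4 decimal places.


MTBF = 9602
MTTR = 89
MTBF + MTTR = 9691
A = 9602 / 9691
A = 0.9908

0.9908


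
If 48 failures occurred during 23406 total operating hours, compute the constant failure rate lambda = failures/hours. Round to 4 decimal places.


failures = 48
total_hours = 23406
lambda = 48 / 23406
lambda = 0.0021

0.0021


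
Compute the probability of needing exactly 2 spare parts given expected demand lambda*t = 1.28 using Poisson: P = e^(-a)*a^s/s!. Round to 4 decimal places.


a = 1.28, s = 2
e^(-a) = e^(-1.28) = 0.278
a^s = 1.28^2 = 1.6384
s! = 2
P = 0.278 * 1.6384 / 2
P = 0.2278

0.2278


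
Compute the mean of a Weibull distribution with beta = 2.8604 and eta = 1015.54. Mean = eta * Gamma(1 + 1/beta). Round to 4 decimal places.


beta = 2.8604, eta = 1015.54
1/beta = 0.3496
1 + 1/beta = 1.3496
Gamma(1.3496) = 0.8912
Mean = 1015.54 * 0.8912
Mean = 905.0411

905.0411


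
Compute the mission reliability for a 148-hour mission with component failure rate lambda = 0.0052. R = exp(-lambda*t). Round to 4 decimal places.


lambda = 0.0052
mission_time = 148
lambda * t = 0.0052 * 148 = 0.7696
R = exp(-0.7696)
R = 0.4632

0.4632


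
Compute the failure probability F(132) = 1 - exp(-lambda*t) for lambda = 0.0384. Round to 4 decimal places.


lambda = 0.0384, t = 132
lambda * t = 5.0688
exp(-5.0688) = 0.0063
F(t) = 1 - 0.0063
F(t) = 0.9937

0.9937


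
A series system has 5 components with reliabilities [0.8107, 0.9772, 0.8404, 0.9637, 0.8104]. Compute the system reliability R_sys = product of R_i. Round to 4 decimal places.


Components: [0.8107, 0.9772, 0.8404, 0.9637, 0.8104]
After component 1 (R=0.8107): product = 0.8107
After component 2 (R=0.9772): product = 0.7922
After component 3 (R=0.8404): product = 0.6658
After component 4 (R=0.9637): product = 0.6416
After component 5 (R=0.8104): product = 0.52
R_sys = 0.52

0.52


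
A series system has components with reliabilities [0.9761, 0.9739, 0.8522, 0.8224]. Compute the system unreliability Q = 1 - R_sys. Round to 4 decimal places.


Components: [0.9761, 0.9739, 0.8522, 0.8224]
After component 1: product = 0.9761
After component 2: product = 0.9506
After component 3: product = 0.8101
After component 4: product = 0.6662
R_sys = 0.6662
Q = 1 - 0.6662 = 0.3338

0.3338


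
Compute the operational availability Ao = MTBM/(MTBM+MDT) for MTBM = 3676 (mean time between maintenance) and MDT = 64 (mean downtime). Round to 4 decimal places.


MTBM = 3676
MDT = 64
MTBM + MDT = 3740
Ao = 3676 / 3740
Ao = 0.9829

0.9829


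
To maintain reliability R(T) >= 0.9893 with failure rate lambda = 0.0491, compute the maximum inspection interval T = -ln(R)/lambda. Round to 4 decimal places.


R_target = 0.9893
lambda = 0.0491
-ln(0.9893) = 0.0108
T = 0.0108 / 0.0491
T = 0.2191

0.2191


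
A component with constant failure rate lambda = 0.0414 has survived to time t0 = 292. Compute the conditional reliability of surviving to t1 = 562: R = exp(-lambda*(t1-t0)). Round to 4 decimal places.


lambda = 0.0414
t0 = 292, t1 = 562
t1 - t0 = 270
lambda * (t1-t0) = 0.0414 * 270 = 11.178
R = exp(-11.178)
R = 0.0

0.0


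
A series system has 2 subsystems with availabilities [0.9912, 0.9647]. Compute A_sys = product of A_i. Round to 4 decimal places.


Subsystems: [0.9912, 0.9647]
After subsystem 1 (A=0.9912): product = 0.9912
After subsystem 2 (A=0.9647): product = 0.9562
A_sys = 0.9562

0.9562


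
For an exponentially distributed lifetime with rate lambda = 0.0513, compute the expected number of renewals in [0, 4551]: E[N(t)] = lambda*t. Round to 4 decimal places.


lambda = 0.0513
t = 4551
E[N(t)] = lambda * t
E[N(t)] = 0.0513 * 4551
E[N(t)] = 233.4663

233.4663


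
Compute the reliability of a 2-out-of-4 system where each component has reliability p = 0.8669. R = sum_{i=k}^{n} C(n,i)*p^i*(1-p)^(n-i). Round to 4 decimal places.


k = 2, n = 4, p = 0.8669
i=2: C(4,2)=6 * 0.8669^2 * 0.1331^2 = 0.0799
i=3: C(4,3)=4 * 0.8669^3 * 0.1331^1 = 0.3469
i=4: C(4,4)=1 * 0.8669^4 * 0.1331^0 = 0.5648
R = sum of terms = 0.9915

0.9915


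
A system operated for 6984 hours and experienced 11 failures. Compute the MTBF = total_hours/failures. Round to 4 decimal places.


total_hours = 6984
failures = 11
MTBF = 6984 / 11
MTBF = 634.9091

634.9091


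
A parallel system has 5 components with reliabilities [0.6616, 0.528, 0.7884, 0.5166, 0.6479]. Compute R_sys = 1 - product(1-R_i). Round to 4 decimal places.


Components: [0.6616, 0.528, 0.7884, 0.5166, 0.6479]
(1 - 0.6616) = 0.3384, running product = 0.3384
(1 - 0.528) = 0.472, running product = 0.1597
(1 - 0.7884) = 0.2116, running product = 0.0338
(1 - 0.5166) = 0.4834, running product = 0.0163
(1 - 0.6479) = 0.3521, running product = 0.0058
Product of (1-R_i) = 0.0058
R_sys = 1 - 0.0058 = 0.9942

0.9942


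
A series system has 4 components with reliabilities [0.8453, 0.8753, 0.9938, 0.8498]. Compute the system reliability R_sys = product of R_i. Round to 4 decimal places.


Components: [0.8453, 0.8753, 0.9938, 0.8498]
After component 1 (R=0.8453): product = 0.8453
After component 2 (R=0.8753): product = 0.7399
After component 3 (R=0.9938): product = 0.7353
After component 4 (R=0.8498): product = 0.6249
R_sys = 0.6249

0.6249


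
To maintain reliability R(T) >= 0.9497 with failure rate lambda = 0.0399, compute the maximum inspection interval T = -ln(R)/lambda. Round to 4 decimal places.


R_target = 0.9497
lambda = 0.0399
-ln(0.9497) = 0.0516
T = 0.0516 / 0.0399
T = 1.2935

1.2935


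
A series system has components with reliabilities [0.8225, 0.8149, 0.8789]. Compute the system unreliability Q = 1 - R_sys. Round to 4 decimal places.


Components: [0.8225, 0.8149, 0.8789]
After component 1: product = 0.8225
After component 2: product = 0.6703
After component 3: product = 0.5891
R_sys = 0.5891
Q = 1 - 0.5891 = 0.4109

0.4109


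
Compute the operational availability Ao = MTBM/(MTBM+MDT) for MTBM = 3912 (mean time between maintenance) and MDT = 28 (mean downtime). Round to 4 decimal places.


MTBM = 3912
MDT = 28
MTBM + MDT = 3940
Ao = 3912 / 3940
Ao = 0.9929

0.9929


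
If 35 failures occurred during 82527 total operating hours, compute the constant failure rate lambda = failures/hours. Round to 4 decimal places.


failures = 35
total_hours = 82527
lambda = 35 / 82527
lambda = 0.0004

0.0004


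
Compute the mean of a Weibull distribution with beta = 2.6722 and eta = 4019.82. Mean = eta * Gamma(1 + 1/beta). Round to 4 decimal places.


beta = 2.6722, eta = 4019.82
1/beta = 0.3742
1 + 1/beta = 1.3742
Gamma(1.3742) = 0.889
Mean = 4019.82 * 0.889
Mean = 3573.516

3573.516


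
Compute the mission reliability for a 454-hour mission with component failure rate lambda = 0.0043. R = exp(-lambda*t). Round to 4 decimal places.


lambda = 0.0043
mission_time = 454
lambda * t = 0.0043 * 454 = 1.9522
R = exp(-1.9522)
R = 0.142

0.142


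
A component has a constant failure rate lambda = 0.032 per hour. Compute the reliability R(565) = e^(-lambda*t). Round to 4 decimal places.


lambda = 0.032
t = 565
lambda * t = 18.08
R(t) = e^(-18.08)
R(t) = 0.0

0.0


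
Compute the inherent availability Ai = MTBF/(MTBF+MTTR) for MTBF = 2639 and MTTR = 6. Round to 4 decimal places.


MTBF = 2639
MTTR = 6
MTBF + MTTR = 2645
Ai = 2639 / 2645
Ai = 0.9977

0.9977


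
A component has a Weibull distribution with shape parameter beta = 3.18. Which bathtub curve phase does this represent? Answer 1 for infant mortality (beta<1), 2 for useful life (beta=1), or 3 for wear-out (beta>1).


beta = 3.18
Compare beta to 1:
beta < 1 => infant mortality (phase 1)
beta = 1 => useful life (phase 2)
beta > 1 => wear-out (phase 3)
Since beta = 3.18, this is wear-out (increasing failure rate)
Phase = 3

3


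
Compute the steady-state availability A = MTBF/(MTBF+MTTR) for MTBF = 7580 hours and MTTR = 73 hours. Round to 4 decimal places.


MTBF = 7580
MTTR = 73
MTBF + MTTR = 7653
A = 7580 / 7653
A = 0.9905

0.9905


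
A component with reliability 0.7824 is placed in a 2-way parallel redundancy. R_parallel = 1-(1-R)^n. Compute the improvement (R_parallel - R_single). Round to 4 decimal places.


R_single = 0.7824, n = 2
1 - R_single = 0.2176
(1 - R_single)^n = 0.2176^2 = 0.0473
R_parallel = 1 - 0.0473 = 0.9527
Improvement = 0.9527 - 0.7824
Improvement = 0.1703

0.1703


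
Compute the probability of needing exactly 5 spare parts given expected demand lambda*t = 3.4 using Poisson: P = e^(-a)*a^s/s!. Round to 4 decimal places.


a = 3.4, s = 5
e^(-a) = e^(-3.4) = 0.0334
a^s = 3.4^5 = 454.3542
s! = 120
P = 0.0334 * 454.3542 / 120
P = 0.1264

0.1264


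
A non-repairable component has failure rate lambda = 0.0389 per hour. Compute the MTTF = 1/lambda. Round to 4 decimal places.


lambda = 0.0389
MTTF = 1 / 0.0389
MTTF = 25.7069

25.7069


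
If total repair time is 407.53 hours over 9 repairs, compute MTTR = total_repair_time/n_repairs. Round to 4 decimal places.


total_repair_time = 407.53
n_repairs = 9
MTTR = 407.53 / 9
MTTR = 45.2811

45.2811


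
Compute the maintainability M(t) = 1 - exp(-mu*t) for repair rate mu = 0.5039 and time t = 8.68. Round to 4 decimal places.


mu = 0.5039, t = 8.68
mu * t = 0.5039 * 8.68 = 4.3739
exp(-4.3739) = 0.0126
M(t) = 1 - 0.0126
M(t) = 0.9874

0.9874


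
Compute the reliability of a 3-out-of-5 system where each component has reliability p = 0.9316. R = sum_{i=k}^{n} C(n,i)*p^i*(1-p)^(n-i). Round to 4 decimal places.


k = 3, n = 5, p = 0.9316
i=3: C(5,3)=10 * 0.9316^3 * 0.0684^2 = 0.0378
i=4: C(5,4)=5 * 0.9316^4 * 0.0684^1 = 0.2576
i=5: C(5,5)=1 * 0.9316^5 * 0.0684^0 = 0.7017
R = sum of terms = 0.9971

0.9971


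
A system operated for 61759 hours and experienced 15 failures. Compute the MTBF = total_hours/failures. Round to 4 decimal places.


total_hours = 61759
failures = 15
MTBF = 61759 / 15
MTBF = 4117.2667

4117.2667


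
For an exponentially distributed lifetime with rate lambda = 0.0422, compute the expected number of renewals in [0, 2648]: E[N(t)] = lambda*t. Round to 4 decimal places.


lambda = 0.0422
t = 2648
E[N(t)] = lambda * t
E[N(t)] = 0.0422 * 2648
E[N(t)] = 111.7456

111.7456


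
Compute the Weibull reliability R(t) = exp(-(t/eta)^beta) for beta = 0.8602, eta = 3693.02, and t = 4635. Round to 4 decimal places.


beta = 0.8602, eta = 3693.02, t = 4635
t/eta = 4635 / 3693.02 = 1.2551
(t/eta)^beta = 1.2551^0.8602 = 1.2158
R(t) = exp(-1.2158)
R(t) = 0.2965

0.2965


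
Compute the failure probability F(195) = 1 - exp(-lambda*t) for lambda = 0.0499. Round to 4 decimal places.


lambda = 0.0499, t = 195
lambda * t = 9.7305
exp(-9.7305) = 0.0001
F(t) = 1 - 0.0001
F(t) = 0.9999

0.9999


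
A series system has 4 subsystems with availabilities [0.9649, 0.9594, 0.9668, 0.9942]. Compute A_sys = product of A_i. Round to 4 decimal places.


Subsystems: [0.9649, 0.9594, 0.9668, 0.9942]
After subsystem 1 (A=0.9649): product = 0.9649
After subsystem 2 (A=0.9594): product = 0.9257
After subsystem 3 (A=0.9668): product = 0.895
After subsystem 4 (A=0.9942): product = 0.8898
A_sys = 0.8898

0.8898
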